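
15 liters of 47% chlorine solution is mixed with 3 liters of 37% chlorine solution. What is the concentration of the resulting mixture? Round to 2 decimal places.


Solute in mixture 1 = 47% of 15 L = 15*47/100 = 141/20 L
Solute in mixture 2 = 37% of 3 L = 3*37/100 = 111/100 L
Total solute = 141/20 + 111/100 = 204/25 L
Total volume = 15 + 3 = 18 L
Final concentration = 204/25/18 * 100 = 45.33%

45.33


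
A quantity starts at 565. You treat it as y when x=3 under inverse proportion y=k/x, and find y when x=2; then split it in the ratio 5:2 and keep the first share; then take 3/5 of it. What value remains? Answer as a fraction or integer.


Start with 565.
Step 1: Inverse prop: k = (565)*3; new y = k/2 = 565*3/2 = 1695/2
Step 2: Split 5:2, first share = 1695/2 * 5/7 = 8475/14
Step 3: Take 3/5: 8475/14 * 3/5 = 5085/14
Final result = 5085/14

5085/14


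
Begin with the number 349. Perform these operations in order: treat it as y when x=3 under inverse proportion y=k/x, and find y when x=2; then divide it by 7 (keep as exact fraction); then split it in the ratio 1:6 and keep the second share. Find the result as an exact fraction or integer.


Start with 349.
Step 1: Inverse prop: k = (349)*3; new y = k/2 = 349*3/2 = 1047/2
Step 2: Divide by 7: 1047/2 / 7 = 1047/14
Step 3: Split 1:6, second share = 1047/14 * 6/7 = 3141/49
Final result = 3141/49

3141/49


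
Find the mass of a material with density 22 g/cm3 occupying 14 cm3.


Using mass = density * volume
Density = 22 g/cm3
Volume = 14 cm3
Mass = 22 * 14
= 308 g

308


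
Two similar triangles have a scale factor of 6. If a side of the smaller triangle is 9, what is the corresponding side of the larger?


Similar triangles have proportional sides
Scale factor = 6
Smaller side = 9
Corresponding larger side = 9 * 6
= 54

54


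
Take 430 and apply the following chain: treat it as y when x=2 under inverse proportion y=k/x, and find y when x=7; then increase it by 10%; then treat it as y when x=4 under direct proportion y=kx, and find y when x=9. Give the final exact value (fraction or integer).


Start with 430.
Step 1: Inverse prop: k = (430)*2; new y = k/7 = 430*2/7 = 860/7
Step 2: Increase by 10%: 860/7 * 110/100 = 946/7
Step 3: Direct prop: k = (946/7)/4; new y = k*9 = 946/7*9/4 = 4257/14
Final result = 4257/14

4257/14


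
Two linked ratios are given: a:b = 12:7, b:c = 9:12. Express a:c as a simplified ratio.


Given a:b = 12:7 and b:c = 9:12
Make b consistent. Multiply first ratio by 9: a:b = 108:63
Multiply second ratio by 7: b:c = 63:84
Now b = 63 in both, so a:b:c = 108:63:84
Therefore a:c = 108:84
Simplify by GCD: a:c = 9:7

9:7


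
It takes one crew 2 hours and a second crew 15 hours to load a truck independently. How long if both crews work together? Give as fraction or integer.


Rate of A = 1/2 job per hour
Rate of B = 1/15 job per hour
Combined rate = 1/2 + 1/15
Find common denominator: (15 + 2)/(2*15) = 17/30
Combined rate = 17/30 job per hour
Time together = 1 / (17/30) = 30/17 hours

30/17


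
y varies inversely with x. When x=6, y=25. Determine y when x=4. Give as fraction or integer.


Inverse proportion: y = k/x
Find k: k = 6 * 25 = 150
Compute y at x=4: y = 150/4
y = 75/2

75/2


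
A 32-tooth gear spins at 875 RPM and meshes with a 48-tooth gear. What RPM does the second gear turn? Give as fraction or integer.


Gear ratio: teeth_A * RPM_A = teeth_B * RPM_B
32 * 875 = 48 * RPM_B
28000 = 48 * RPM_B
RPM_B = 28000 / 48
RPM_B = 1750/3

1750/3


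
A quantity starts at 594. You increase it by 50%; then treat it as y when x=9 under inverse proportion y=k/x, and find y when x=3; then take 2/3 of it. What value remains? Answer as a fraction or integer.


Start with 594.
Step 1: Increase by 50%: 594 * 150/100 = 891
Step 2: Inverse prop: k = (891)*9; new y = k/3 = 891*9/3 = 2673
Step 3: Take 2/3: 2673 * 2/3 = 1782
Final result = 1782

1782


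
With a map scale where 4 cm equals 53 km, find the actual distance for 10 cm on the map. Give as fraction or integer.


Map scale: 4 cm = 53 km
Measured distance on map = 10 cm
Set up proportion: 10 * 53 / 4
= 530 / 4
= 265/2 km

265/2


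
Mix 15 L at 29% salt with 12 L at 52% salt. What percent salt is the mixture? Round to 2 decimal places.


Solute in mixture 1 = 29% of 15 L = 15*29/100 = 87/20 L
Solute in mixture 2 = 52% of 12 L = 12*52/100 = 156/25 L
Total solute = 87/20 + 156/25 = 1059/100 L
Total volume = 15 + 12 = 27 L
Final concentration = 1059/100/27 * 100 = 39.22%

39.22


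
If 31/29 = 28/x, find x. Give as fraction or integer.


Setting up: 31/29 = 28/x
Cross multiply: 31 * x = 29 * 28
31x = 812
x = 812/31
x = 812/31

812/31


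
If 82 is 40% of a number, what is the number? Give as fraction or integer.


Given: 82 is 40% of the whole
Set up: 82 = 40/100 * whole
whole = 82 * 100 / 40
whole = 8200 / 40
whole = 205

205


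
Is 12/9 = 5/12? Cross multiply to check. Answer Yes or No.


Cross multiply to check 12/9 = 5/12
Left cross product: 12 * 12 = 144
Right cross product: 9 * 5 = 45
144 != 45
Not equal, so proportions differ => No

No


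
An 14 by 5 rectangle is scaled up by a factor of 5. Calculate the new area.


Original dimensions: 14 x 5
Enlargement factor = 5
New width = 14 * 5 = 70
New height = 5 * 5 = 25
New area = 70 * 25 = 1750

1750


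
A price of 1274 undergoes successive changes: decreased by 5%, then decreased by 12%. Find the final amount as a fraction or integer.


Start: 1274
Step 1: decrease by 5% => multiply by 95/100
  1274 * 95/100 = 12103/10
Step 2: decrease by 12% => multiply by 88/100
  12103/10 * 88/100 = 133133/125
Final value = 133133/125

133133/125


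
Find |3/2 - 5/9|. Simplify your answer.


Simplify: 3/2 = 3/2 and 5/9 = 5/9
Find common denominator: LCD = 18
Convert: 27/18 and 10/18
Difference = |27 - 10|/18 = 17/18
Simplified = 17/18

17/18


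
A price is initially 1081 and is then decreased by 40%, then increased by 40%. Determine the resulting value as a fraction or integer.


Start: 1081
Step 1: decrease by 40% => multiply by 60/100
  1081 * 60/100 = 3243/5
Step 2: increase by 40% => multiply by 140/100
  3243/5 * 140/100 = 22701/25
Final value = 22701/25

22701/25


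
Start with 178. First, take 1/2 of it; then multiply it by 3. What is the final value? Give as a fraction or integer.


Start with 178.
Step 1: Take 1/2: 178 * 1/2 = 89
Step 2: Multiply by 3: 89 * 3 = 267
Final result = 267

267


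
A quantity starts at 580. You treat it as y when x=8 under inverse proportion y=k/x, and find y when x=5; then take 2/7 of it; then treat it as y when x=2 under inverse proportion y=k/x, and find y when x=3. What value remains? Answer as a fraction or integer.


Start with 580.
Step 1: Inverse prop: k = (580)*8; new y = k/5 = 580*8/5 = 928
Step 2: Take 2/7: 928 * 2/7 = 1856/7
Step 3: Inverse prop: k = (1856/7)*2; new y = k/3 = 1856/7*2/3 = 3712/21
Final result = 3712/21

3712/21


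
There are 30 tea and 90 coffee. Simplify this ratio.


Find GCD(30, 90)
GCD = 30
Divide both by 30: 30/30 = 1, 90/30 = 3
Simplified ratio = 1:3

1:3


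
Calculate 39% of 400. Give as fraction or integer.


Compute 39% of 400
Convert percentage: 39% = 39/100
Multiply: 400 * 39/100
= 15600/100
= 156

156


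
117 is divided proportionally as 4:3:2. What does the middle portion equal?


Ratio = 4:3:2
Total parts = 4 + 3 + 2 = 9
Value per part = 117 / 9 = 13
First share = 4 * 13 = 52
Middle share = 3 * 13 = 39
Third share = 2 * 13 = 26

39


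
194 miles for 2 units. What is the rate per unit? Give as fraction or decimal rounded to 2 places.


Total miles = 194
Number of units = 2
Unit rate = 194 / 2
= 97 miles per unit

97


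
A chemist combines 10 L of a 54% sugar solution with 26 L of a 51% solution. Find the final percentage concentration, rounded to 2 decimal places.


Solute in mixture 1 = 54% of 10 L = 10*54/100 = 27/5 L
Solute in mixture 2 = 51% of 26 L = 26*51/100 = 663/50 L
Total solute = 27/5 + 663/50 = 933/50 L
Total volume = 10 + 26 = 36 L
Final concentration = 933/50/36 * 100 = 51.83%

51.83


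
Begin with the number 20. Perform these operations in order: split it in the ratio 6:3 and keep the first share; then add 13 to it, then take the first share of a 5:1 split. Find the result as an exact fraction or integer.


Start with 20.
Step 1: Split 6:3, first share = 20 * 6/9 = 40/3
Step 2: Add 13: 40/3+13=79/3; split 5:1 first = 79/3*5/6 = 395/18
Final result = 395/18

395/18


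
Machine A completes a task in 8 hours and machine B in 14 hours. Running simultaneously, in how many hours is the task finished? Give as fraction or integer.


Rate of A = 1/8 job per hour
Rate of B = 1/14 job per hour
Combined rate = 1/8 + 1/14
Find common denominator: (14 + 8)/(8*14) = 22/112
Combined rate = 11/56 job per hour
Time together = 1 / (11/56) = 56/11 hours

56/11


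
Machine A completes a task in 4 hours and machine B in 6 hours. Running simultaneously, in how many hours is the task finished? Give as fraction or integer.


Rate of A = 1/4 job per hour
Rate of B = 1/6 job per hour
Combined rate = 1/4 + 1/6
Find common denominator: (6 + 4)/(4*6) = 10/24
Combined rate = 5/12 job per hour
Time together = 1 / (5/12) = 12/5 hours

12/5


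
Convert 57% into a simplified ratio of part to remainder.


Part = 57%, Remainder = 43%
Ratio = 57:43
GCD(57, 43) = 1
Simplify: 57:43 = 57:43

57:43


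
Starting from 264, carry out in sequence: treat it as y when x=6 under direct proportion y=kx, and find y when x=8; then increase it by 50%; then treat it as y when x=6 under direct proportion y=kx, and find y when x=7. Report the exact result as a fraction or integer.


Start with 264.
Step 1: Direct prop: k = (264)/6; new y = k*8 = 264*8/6 = 352
Step 2: Increase by 50%: 352 * 150/100 = 528
Step 3: Direct prop: k = (528)/6; new y = k*7 = 528*7/6 = 616
Final result = 616

616


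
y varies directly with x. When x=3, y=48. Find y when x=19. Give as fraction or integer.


Direct proportion: y = kx
Find k: k = 48/3 = 16
Compute y at x=19: y = 16 * 19
y = 304

304


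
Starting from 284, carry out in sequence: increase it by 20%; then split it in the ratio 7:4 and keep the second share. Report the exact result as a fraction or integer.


Start with 284.
Step 1: Increase by 20%: 284 * 120/100 = 1704/5
Step 2: Split 7:4, second share = 1704/5 * 4/11 = 6816/55
Final result = 6816/55

6816/55


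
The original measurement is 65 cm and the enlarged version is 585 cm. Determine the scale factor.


Original length = 65 cm
Scaled length = 585 cm
Scale factor = 585 / 65
= 9

9


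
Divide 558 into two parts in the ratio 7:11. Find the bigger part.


Total parts = 7 + 11 = 18
Value per part = 558 / 18 = 31
First share = 7 * 31 = 217
Second share = 11 * 31 = 341
Larger share = 341

341


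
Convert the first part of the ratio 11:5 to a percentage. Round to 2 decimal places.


Total parts = 11 + 5 = 16
First part fraction = 11/16
Percentage = (11/16) * 100
= 0.6875 * 100
= 68.75%

68.75


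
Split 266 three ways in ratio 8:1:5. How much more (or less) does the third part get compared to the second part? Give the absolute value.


Total parts = 8 + 1 + 5 = 14
Value per part = 266 / 14 = 19
Shares: 8*19=152, 1*19=19, 5*19=95
Third share = 95, second share = 19
Difference = |95 - 19| = 76

76


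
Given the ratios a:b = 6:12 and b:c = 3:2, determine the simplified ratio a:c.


Given a:b = 6:12 and b:c = 3:2
Make b consistent. Multiply first ratio by 3: a:b = 18:36
Multiply second ratio by 12: b:c = 36:24
Now b = 36 in both, so a:b:c = 18:36:24
Therefore a:c = 18:24
Simplify by GCD: a:c = 3:4

3:4


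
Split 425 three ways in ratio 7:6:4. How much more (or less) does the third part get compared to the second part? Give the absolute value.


Total parts = 7 + 6 + 4 = 17
Value per part = 425 / 17 = 25
Shares: 7*25=175, 6*25=150, 4*25=100
Third share = 100, second share = 150
Difference = |100 - 150| = 50

50


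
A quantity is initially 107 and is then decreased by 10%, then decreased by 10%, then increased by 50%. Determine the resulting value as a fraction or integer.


Start: 107
Step 1: decrease by 10% => multiply by 90/100
  107 * 90/100 = 963/10
Step 2: decrease by 10% => multiply by 90/100
  963/10 * 90/100 = 8667/100
Step 3: increase by 50% => multiply by 150/100
  8667/100 * 150/100 = 26001/200
Final value = 26001/200

26001/200


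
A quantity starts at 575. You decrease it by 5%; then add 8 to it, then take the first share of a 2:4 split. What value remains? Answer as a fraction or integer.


Start with 575.
Step 1: Decrease by 5%: 575 * 95/100 = 2185/4
Step 2: Add 8: 2185/4+8=2217/4; split 2:4 first = 2217/4*2/6 = 739/4
Final result = 739/4

739/4


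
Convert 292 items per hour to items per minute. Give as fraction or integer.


Converting from per hour to per minute
Rate = 292 items per hour
Divide by 60: 292/60
= 73/15 items per minute

73/15


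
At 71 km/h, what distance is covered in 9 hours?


Using distance = speed * time
Speed = 71 km/h
Time = 9 hours
Distance = 71 * 9
= 639 km

639


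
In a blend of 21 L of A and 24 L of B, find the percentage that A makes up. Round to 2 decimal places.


Volume of A = 21 L
Volume of B = 24 L
Total volume = 21 + 24 = 45 L
Percentage of A = (21/45) * 100
= 46.67%

46.67


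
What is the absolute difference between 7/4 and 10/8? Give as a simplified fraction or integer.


Simplify: 7/4 = 7/4 and 10/8 = 5/4
Find common denominator: LCD = 4
Convert: 7/4 and 5/4
Difference = |7 - 5|/4 = 2/4
Simplified = 1/2

1/2


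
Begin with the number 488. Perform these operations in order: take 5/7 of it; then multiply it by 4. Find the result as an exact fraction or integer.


Start with 488.
Step 1: Take 5/7: 488 * 5/7 = 2440/7
Step 2: Multiply by 4: 2440/7 * 4 = 9760/7
Final result = 9760/7

9760/7


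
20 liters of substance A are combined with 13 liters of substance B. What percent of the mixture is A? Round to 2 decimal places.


Volume of A = 20 L
Volume of B = 13 L
Total volume = 20 + 13 = 33 L
Percentage of A = (20/33) * 100
= 60.61%

60.61


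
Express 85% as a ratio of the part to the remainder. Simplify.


Part = 85%, Remainder = 15%
Ratio = 85:15
GCD(85, 15) = 5
Simplify: 17:3 = 17:3

17:3


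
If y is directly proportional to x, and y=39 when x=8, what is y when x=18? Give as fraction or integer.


Direct proportion: y = kx
Find k: k = 39/8 = 39/8
Compute y at x=18: y = 39/8 * 18
y = 351/4

351/4


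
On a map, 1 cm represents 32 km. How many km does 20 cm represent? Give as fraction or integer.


Map scale: 1 cm = 32 km
Measured distance on map = 20 cm
Set up proportion: 20 * 32 / 1
= 640 / 1
= 640 km

640


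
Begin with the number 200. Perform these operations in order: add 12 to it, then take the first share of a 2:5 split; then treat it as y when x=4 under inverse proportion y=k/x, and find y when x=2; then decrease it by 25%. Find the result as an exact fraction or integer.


Start with 200.
Step 1: Add 12: 200+12=212; split 2:5 first = 212*2/7 = 424/7
Step 2: Inverse prop: k = (424/7)*4; new y = k/2 = 424/7*4/2 = 848/7
Step 3: Decrease by 25%: 848/7 * 75/100 = 636/7
Final result = 636/7

636/7


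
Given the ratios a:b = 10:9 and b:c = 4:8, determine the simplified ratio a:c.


Given a:b = 10:9 and b:c = 4:8
Make b consistent. Multiply first ratio by 4: a:b = 40:36
Multiply second ratio by 9: b:c = 36:72
Now b = 36 in both, so a:b:c = 40:36:72
Therefore a:c = 40:72
Simplify by GCD: a:c = 5:9

5:9


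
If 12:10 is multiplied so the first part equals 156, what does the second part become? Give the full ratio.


Original ratio: 12:10
First term target: 156
Scale factor = 156 / 12 = 13
Multiply second term: 10 * 13 = 130
Equivalent ratio = 156:130

156:130


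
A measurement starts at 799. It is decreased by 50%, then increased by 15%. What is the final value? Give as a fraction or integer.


Start: 799
Step 1: decrease by 50% => multiply by 50/100
  799 * 50/100 = 799/2
Step 2: increase by 15% => multiply by 115/100
  799/2 * 115/100 = 18377/40
Final value = 18377/40

18377/40


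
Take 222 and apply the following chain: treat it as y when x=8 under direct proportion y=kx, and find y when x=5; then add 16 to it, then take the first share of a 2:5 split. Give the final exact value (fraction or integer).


Start with 222.
Step 1: Direct prop: k = (222)/8; new y = k*5 = 222*5/8 = 555/4
Step 2: Add 16: 555/4+16=619/4; split 2:5 first = 619/4*2/7 = 619/14
Final result = 619/14

619/14


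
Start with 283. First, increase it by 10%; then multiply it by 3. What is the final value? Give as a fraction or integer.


Start with 283.
Step 1: Increase by 10%: 283 * 110/100 = 3113/10
Step 2: Multiply by 3: 3113/10 * 3 = 9339/10
Final result = 9339/10

9339/10


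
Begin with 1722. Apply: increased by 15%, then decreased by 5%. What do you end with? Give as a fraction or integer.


Start: 1722
Step 1: increase by 15% => multiply by 115/100
  1722 * 115/100 = 19803/10
Step 2: decrease by 5% => multiply by 95/100
  19803/10 * 95/100 = 376257/200
Final value = 376257/200

376257/200


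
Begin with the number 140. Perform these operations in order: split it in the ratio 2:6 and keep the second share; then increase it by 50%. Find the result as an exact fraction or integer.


Start with 140.
Step 1: Split 2:6, second share = 140 * 6/8 = 105
Step 2: Increase by 50%: 105 * 150/100 = 315/2
Final result = 315/2

315/2


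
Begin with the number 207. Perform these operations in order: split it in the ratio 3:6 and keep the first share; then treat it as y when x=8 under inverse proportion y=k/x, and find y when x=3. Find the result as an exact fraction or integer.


Start with 207.
Step 1: Split 3:6, first share = 207 * 3/9 = 69
Step 2: Inverse prop: k = (69)*8; new y = k/3 = 69*8/3 = 184
Final result = 184

184


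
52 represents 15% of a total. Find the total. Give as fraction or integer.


Given: 52 is 15% of the whole
Set up: 52 = 15/100 * whole
whole = 52 * 100 / 15
whole = 5200 / 15
whole = 1040/3

1040/3


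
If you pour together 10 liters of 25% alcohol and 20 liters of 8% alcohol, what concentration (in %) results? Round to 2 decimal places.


Solute in mixture 1 = 25% of 10 L = 10*25/100 = 5/2 L
Solute in mixture 2 = 8% of 20 L = 20*8/100 = 8/5 L
Total solute = 5/2 + 8/5 = 41/10 L
Total volume = 10 + 20 = 30 L
Final concentration = 41/10/30 * 100 = 13.67%

13.67


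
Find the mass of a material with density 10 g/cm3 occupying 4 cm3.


Using mass = density * volume
Density = 10 g/cm3
Volume = 4 cm3
Mass = 10 * 4
= 40 g

40


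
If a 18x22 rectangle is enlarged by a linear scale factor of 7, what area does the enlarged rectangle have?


Original dimensions: 18 x 22
Enlargement factor = 7
New width = 18 * 7 = 126
New height = 22 * 7 = 154
New area = 126 * 154 = 19404

19404


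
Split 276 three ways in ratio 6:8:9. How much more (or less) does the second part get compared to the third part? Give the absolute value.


Total parts = 6 + 8 + 9 = 23
Value per part = 276 / 23 = 12
Shares: 6*12=72, 8*12=96, 9*12=108
Second share = 96, third share = 108
Difference = |96 - 108| = 12

12


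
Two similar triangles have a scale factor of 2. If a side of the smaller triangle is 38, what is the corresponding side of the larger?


Similar triangles have proportional sides
Scale factor = 2
Smaller side = 38
Corresponding larger side = 38 * 2
= 76

76


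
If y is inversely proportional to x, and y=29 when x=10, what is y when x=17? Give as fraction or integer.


Inverse proportion: y = k/x
Find k: k = 10 * 29 = 290
Compute y at x=17: y = 290/17
y = 290/17

290/17


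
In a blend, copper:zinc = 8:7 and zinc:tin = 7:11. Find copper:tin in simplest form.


Given a:b = 8:7 and b:c = 7:11
Make b consistent. Multiply first ratio by 7: a:b = 56:49
Multiply second ratio by 7: b:c = 49:77
Now b = 49 in both, so a:b:c = 56:49:77
Therefore a:c = 56:77
Simplify by GCD: a:c = 8:11

8:11


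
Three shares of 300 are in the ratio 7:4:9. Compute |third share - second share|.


Total parts = 7 + 4 + 9 = 20
Value per part = 300 / 20 = 15
Shares: 7*15=105, 4*15=60, 9*15=135
Third share = 135, second share = 60
Difference = |135 - 60| = 75

75


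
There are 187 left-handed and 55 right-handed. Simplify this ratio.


Find GCD(187, 55)
GCD = 11
Divide both by 11: 187/11 = 17, 55/11 = 5
Simplified ratio = 17:5

17:5


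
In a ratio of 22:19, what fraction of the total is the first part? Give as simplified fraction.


Total parts = 22 + 19 = 41
First part fraction = 22/41
Simplify: 22/41 = 22/41

22/41


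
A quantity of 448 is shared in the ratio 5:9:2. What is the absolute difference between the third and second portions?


Total parts = 5 + 9 + 2 = 16
Value per part = 448 / 16 = 28
Shares: 5*28=140, 9*28=252, 2*28=56
Third share = 56, second share = 252
Difference = |56 - 252| = 196

196


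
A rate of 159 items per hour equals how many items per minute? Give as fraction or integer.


Converting from per hour to per minute
Rate = 159 items per hour
Divide by 60: 159/60
= 53/20 items per minute

53/20


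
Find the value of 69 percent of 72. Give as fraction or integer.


Compute 69% of 72
Convert percentage: 69% = 69/100
Multiply: 72 * 69/100
= 4968/100
= 1242/25

1242/25


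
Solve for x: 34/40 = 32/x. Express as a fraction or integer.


Setting up: 34/40 = 32/x
Cross multiply: 34 * x = 40 * 32
34x = 1280
x = 1280/34
x = 640/17

640/17


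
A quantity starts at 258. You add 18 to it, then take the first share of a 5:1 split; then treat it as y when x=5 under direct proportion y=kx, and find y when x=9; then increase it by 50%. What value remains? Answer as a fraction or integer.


Start with 258.
Step 1: Add 18: 258+18=276; split 5:1 first = 276*5/6 = 230
Step 2: Direct prop: k = (230)/5; new y = k*9 = 230*9/5 = 414
Step 3: Increase by 50%: 414 * 150/100 = 621
Final result = 621

621


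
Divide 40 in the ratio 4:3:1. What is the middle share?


Ratio = 4:3:1
Total parts = 4 + 3 + 1 = 8
Value per part = 40 / 8 = 5
First share = 4 * 5 = 20
Middle share = 3 * 5 = 15
Third share = 1 * 5 = 5

15


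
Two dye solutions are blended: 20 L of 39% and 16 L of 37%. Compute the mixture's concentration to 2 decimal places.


Solute in mixture 1 = 39% of 20 L = 20*39/100 = 39/5 L
Solute in mixture 2 = 37% of 16 L = 16*37/100 = 148/25 L
Total solute = 39/5 + 148/25 = 343/25 L
Total volume = 20 + 16 = 36 L
Final concentration = 343/25/36 * 100 = 38.11%

38.11


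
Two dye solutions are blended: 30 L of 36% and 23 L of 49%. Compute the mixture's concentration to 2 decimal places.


Solute in mixture 1 = 36% of 30 L = 30*36/100 = 54/5 L
Solute in mixture 2 = 49% of 23 L = 23*49/100 = 1127/100 L
Total solute = 54/5 + 1127/100 = 2207/100 L
Total volume = 30 + 23 = 53 L
Final concentration = 2207/100/53 * 100 = 41.64%

41.64


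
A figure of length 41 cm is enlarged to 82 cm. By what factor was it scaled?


Original length = 41 cm
Scaled length = 82 cm
Scale factor = 82 / 41
= 2

2


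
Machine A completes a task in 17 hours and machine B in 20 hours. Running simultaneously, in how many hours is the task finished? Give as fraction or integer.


Rate of A = 1/17 job per hour
Rate of B = 1/20 job per hour
Combined rate = 1/17 + 1/20
Find common denominator: (20 + 17)/(17*20) = 37/340
Combined rate = 37/340 job per hour
Time together = 1 / (37/340) = 340/37 hours

340/37


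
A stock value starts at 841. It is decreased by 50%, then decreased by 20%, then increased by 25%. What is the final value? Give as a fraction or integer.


Start: 841
Step 1: decrease by 50% => multiply by 50/100
  841 * 50/100 = 841/2
Step 2: decrease by 20% => multiply by 80/100
  841/2 * 80/100 = 1682/5
Step 3: increase by 25% => multiply by 125/100
  1682/5 * 125/100 = 841/2
Final value = 841/2

841/2


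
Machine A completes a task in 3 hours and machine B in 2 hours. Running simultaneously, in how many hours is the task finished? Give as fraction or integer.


Rate of A = 1/3 job per hour
Rate of B = 1/2 job per hour
Combined rate = 1/3 + 1/2
Find common denominator: (2 + 3)/(3*2) = 5/6
Combined rate = 5/6 job per hour
Time together = 1 / (5/6) = 6/5 hours

6/5


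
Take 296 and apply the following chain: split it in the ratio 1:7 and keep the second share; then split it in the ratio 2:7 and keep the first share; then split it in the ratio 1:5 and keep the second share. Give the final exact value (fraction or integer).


Start with 296.
Step 1: Split 1:7, second share = 296 * 7/8 = 259
Step 2: Split 2:7, first share = 259 * 2/9 = 518/9
Step 3: Split 1:5, second share = 518/9 * 5/6 = 1295/27
Final result = 1295/27

1295/27


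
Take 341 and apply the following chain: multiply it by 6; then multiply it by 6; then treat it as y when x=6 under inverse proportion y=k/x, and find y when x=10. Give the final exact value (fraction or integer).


Start with 341.
Step 1: Multiply by 6: 341 * 6 = 2046
Step 2: Multiply by 6: 2046 * 6 = 12276
Step 3: Inverse prop: k = (12276)*6; new y = k/10 = 12276*6/10 = 36828/5
Final result = 36828/5

36828/5


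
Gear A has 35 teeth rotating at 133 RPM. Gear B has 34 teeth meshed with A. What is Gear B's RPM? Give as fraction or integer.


Gear ratio: teeth_A * RPM_A = teeth_B * RPM_B
35 * 133 = 34 * RPM_B
4655 = 34 * RPM_B
RPM_B = 4655 / 34
RPM_B = 4655/34

4655/34


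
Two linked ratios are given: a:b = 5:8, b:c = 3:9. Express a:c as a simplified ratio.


Given a:b = 5:8 and b:c = 3:9
Make b consistent. Multiply first ratio by 3: a:b = 15:24
Multiply second ratio by 8: b:c = 24:72
Now b = 24 in both, so a:b:c = 15:24:72
Therefore a:c = 15:72
Simplify by GCD: a:c = 5:24

5:24


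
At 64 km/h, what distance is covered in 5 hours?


Using distance = speed * time
Speed = 64 km/h
Time = 5 hours
Distance = 64 * 5
= 320 km

320


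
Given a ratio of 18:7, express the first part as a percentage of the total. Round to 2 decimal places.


Total parts = 18 + 7 = 25
First part fraction = 18/25
Percentage = (18/25) * 100
= 0.72 * 100
= 72.00%

72.00


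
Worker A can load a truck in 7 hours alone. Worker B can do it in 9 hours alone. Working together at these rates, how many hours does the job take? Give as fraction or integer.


Rate of A = 1/7 job per hour
Rate of B = 1/9 job per hour
Combined rate = 1/7 + 1/9
Find common denominator: (9 + 7)/(7*9) = 16/63
Combined rate = 16/63 job per hour
Time together = 1 / (16/63) = 63/16 hours

63/16


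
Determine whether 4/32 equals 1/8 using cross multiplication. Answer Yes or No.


Cross multiply to check 4/32 = 1/8
Left cross product: 4 * 8 = 32
Right cross product: 32 * 1 = 32
32 = 32
Equal, so proportions match => Yes

Yes


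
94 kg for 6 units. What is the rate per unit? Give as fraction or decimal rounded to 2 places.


Total kg = 94
Number of units = 6
Unit rate = 94 / 6
= 15.67 kg per unit

15.67


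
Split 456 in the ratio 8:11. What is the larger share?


Total parts = 8 + 11 = 19
Value per part = 456 / 19 = 24
First share = 8 * 24 = 192
Second share = 11 * 24 = 264
Larger share = 264

264


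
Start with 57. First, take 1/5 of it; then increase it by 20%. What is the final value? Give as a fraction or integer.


Start with 57.
Step 1: Take 1/5: 57 * 1/5 = 57/5
Step 2: Increase by 20%: 57/5 * 120/100 = 342/25
Final result = 342/25

342/25


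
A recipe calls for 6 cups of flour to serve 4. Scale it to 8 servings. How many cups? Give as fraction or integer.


Original: 6 cups for 4 servings
Target servings = 8
Scaling factor = 8/4
New amount = 6 * 8/4
= 48/4
= 12 cups

12


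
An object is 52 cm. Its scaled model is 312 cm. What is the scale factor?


Original length = 52 cm
Scaled length = 312 cm
Scale factor = 312 / 52
= 6

6


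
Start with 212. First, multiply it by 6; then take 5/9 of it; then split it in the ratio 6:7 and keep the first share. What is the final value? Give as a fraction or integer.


Start with 212.
Step 1: Multiply by 6: 212 * 6 = 1272
Step 2: Take 5/9: 1272 * 5/9 = 2120/3
Step 3: Split 6:7, first share = 2120/3 * 6/13 = 4240/13
Final result = 4240/13

4240/13


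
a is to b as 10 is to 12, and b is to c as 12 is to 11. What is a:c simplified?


Given a:b = 10:12 and b:c = 12:11
Make b consistent. Multiply first ratio by 12: a:b = 120:144
Multiply second ratio by 12: b:c = 144:132
Now b = 144 in both, so a:b:c = 120:144:132
Therefore a:c = 120:132
Simplify by GCD: a:c = 10:11

10:11


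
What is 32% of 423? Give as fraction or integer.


Compute 32% of 423
Convert percentage: 32% = 32/100
Multiply: 423 * 32/100
= 13536/100
= 3384/25

3384/25


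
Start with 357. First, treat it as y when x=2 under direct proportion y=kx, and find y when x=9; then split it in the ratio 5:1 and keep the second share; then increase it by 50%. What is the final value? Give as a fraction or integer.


Start with 357.
Step 1: Direct prop: k = (357)/2; new y = k*9 = 357*9/2 = 3213/2
Step 2: Split 5:1, second share = 3213/2 * 1/6 = 1071/4
Step 3: Increase by 50%: 1071/4 * 150/100 = 3213/8
Final result = 3213/8

3213/8


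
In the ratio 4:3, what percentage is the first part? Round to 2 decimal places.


Total parts = 4 + 3 = 7
First part fraction = 4/7
Percentage = (4/7) * 100
= 0.571429 * 100
= 57.14%

57.14


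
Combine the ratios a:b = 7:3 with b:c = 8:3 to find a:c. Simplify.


Given a:b = 7:3 and b:c = 8:3
Make b consistent. Multiply first ratio by 8: a:b = 56:24
Multiply second ratio by 3: b:c = 24:9
Now b = 24 in both, so a:b:c = 56:24:9
Therefore a:c = 56:9
Simplify by GCD: a:c = 56:9

56:9


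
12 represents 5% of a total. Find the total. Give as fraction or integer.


Given: 12 is 5% of the whole
Set up: 12 = 5/100 * whole
whole = 12 * 100 / 5
whole = 1200 / 5
whole = 240

240


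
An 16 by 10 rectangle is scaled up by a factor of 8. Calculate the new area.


Original dimensions: 16 x 10
Enlargement factor = 8
New width = 16 * 8 = 128
New height = 10 * 8 = 80
New area = 128 * 80 = 10240

10240


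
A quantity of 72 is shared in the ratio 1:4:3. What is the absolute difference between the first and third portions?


Total parts = 1 + 4 + 3 = 8
Value per part = 72 / 8 = 9
Shares: 1*9=9, 4*9=36, 3*9=27
First share = 9, third share = 27
Difference = |9 - 27| = 18

18


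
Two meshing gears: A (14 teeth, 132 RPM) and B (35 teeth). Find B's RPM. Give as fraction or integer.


Gear ratio: teeth_A * RPM_A = teeth_B * RPM_B
14 * 132 = 35 * RPM_B
1848 = 35 * RPM_B
RPM_B = 1848 / 35
RPM_B = 264/5

264/5


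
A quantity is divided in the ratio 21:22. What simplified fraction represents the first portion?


Total parts = 21 + 22 = 43
First part fraction = 21/43
Simplify: 21/43 = 21/43

21/43


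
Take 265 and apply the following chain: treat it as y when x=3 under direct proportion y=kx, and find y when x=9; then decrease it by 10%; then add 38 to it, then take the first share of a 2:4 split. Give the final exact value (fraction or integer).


Start with 265.
Step 1: Direct prop: k = (265)/3; new y = k*9 = 265*9/3 = 795
Step 2: Decrease by 10%: 795 * 90/100 = 1431/2
Step 3: Add 38: 1431/2+38=1507/2; split 2:4 first = 1507/2*2/6 = 1507/6
Final result = 1507/6

1507/6


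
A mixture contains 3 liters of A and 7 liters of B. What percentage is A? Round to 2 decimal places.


Volume of A = 3 L
Volume of B = 7 L
Total volume = 3 + 7 = 10 L
Percentage of A = (3/10) * 100
= 30.00%

30.00


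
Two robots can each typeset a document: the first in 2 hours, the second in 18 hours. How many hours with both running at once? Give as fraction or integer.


Rate of A = 1/2 job per hour
Rate of B = 1/18 job per hour
Combined rate = 1/2 + 1/18
Find common denominator: (18 + 2)/(2*18) = 20/36
Combined rate = 5/9 job per hour
Time together = 1 / (5/9) = 9/5 hours

9/5


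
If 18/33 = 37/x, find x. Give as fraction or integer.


Setting up: 18/33 = 37/x
Cross multiply: 18 * x = 33 * 37
18x = 1221
x = 1221/18
x = 407/6

407/6


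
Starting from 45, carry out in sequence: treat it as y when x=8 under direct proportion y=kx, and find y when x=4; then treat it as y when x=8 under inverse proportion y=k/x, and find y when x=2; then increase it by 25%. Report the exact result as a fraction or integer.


Start with 45.
Step 1: Direct prop: k = (45)/8; new y = k*4 = 45*4/8 = 45/2
Step 2: Inverse prop: k = (45/2)*8; new y = k/2 = 45/2*8/2 = 90
Step 3: Increase by 25%: 90 * 125/100 = 225/2
Final result = 225/2

225/2


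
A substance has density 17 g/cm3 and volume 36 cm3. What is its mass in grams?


Using mass = density * volume
Density = 17 g/cm3
Volume = 36 cm3
Mass = 17 * 36
= 612 g

612


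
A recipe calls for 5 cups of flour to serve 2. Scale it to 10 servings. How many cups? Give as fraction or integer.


Original: 5 cups for 2 servings
Target servings = 10
Scaling factor = 10/2
New amount = 5 * 10/2
= 50/2
= 25 cups

25


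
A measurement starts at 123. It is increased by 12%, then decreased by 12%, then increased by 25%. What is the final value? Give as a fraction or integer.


Start: 123
Step 1: increase by 12% => multiply by 112/100
  123 * 112/100 = 3444/25
Step 2: decrease by 12% => multiply by 88/100
  3444/25 * 88/100 = 75768/625
Step 3: increase by 25% => multiply by 125/100
  75768/625 * 125/100 = 18942/125
Final value = 18942/125

18942/125


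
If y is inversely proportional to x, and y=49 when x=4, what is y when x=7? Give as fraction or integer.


Inverse proportion: y = k/x
Find k: k = 4 * 49 = 196
Compute y at x=7: y = 196/7
y = 28

28


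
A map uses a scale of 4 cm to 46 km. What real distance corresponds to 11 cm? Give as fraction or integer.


Map scale: 4 cm = 46 km
Measured distance on map = 11 cm
Set up proportion: 11 * 46 / 4
= 506 / 4
= 253/2 km

253/2


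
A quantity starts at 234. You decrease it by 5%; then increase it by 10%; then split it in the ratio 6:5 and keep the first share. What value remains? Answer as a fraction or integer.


Start with 234.
Step 1: Decrease by 5%: 234 * 95/100 = 2223/10
Step 2: Increase by 10%: 2223/10 * 110/100 = 24453/100
Step 3: Split 6:5, first share = 24453/100 * 6/11 = 6669/50
Final result = 6669/50

6669/50


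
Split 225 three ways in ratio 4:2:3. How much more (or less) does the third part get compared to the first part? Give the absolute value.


Total parts = 4 + 2 + 3 = 9
Value per part = 225 / 9 = 25
Shares: 4*25=100, 2*25=50, 3*25=75
Third share = 75, first share = 100
Difference = |75 - 100| = 25

25


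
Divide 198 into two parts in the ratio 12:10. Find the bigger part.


Total parts = 12 + 10 = 22
Value per part = 198 / 22 = 9
First share = 12 * 9 = 108
Second share = 10 * 9 = 90
Larger share = 108

108


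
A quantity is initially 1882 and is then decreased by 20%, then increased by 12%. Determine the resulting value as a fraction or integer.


Start: 1882
Step 1: decrease by 20% => multiply by 80/100
  1882 * 80/100 = 7528/5
Step 2: increase by 12% => multiply by 112/100
  7528/5 * 112/100 = 210784/125
Final value = 210784/125

210784/125


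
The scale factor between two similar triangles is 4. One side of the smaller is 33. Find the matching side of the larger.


Similar triangles have proportional sides
Scale factor = 4
Smaller side = 33
Corresponding larger side = 33 * 4
= 132

132


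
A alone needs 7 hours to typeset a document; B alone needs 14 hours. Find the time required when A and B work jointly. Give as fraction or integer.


Rate of A = 1/7 job per hour
Rate of B = 1/14 job per hour
Combined rate = 1/7 + 1/14
Find common denominator: (14 + 7)/(7*14) = 21/98
Combined rate = 3/14 job per hour
Time together = 1 / (3/14) = 14/3 hours

14/3


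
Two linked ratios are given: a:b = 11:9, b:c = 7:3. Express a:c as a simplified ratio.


Given a:b = 11:9 and b:c = 7:3
Make b consistent. Multiply first ratio by 7: a:b = 77:63
Multiply second ratio by 9: b:c = 63:27
Now b = 63 in both, so a:b:c = 77:63:27
Therefore a:c = 77:27
Simplify by GCD: a:c = 77:27

77:27


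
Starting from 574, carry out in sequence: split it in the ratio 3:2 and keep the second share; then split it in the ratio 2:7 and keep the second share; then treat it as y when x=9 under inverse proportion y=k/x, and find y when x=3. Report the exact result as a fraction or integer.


Start with 574.
Step 1: Split 3:2, second share = 574 * 2/5 = 1148/5
Step 2: Split 2:7, second share = 1148/5 * 7/9 = 8036/45
Step 3: Inverse prop: k = (8036/45)*9; new y = k/3 = 8036/45*9/3 = 8036/15
Final result = 8036/15

8036/15


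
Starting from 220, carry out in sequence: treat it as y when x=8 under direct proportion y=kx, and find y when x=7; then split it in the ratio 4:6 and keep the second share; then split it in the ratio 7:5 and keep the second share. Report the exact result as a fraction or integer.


Start with 220.
Step 1: Direct prop: k = (220)/8; new y = k*7 = 220*7/8 = 385/2
Step 2: Split 4:6, second share = 385/2 * 6/10 = 231/2
Step 3: Split 7:5, second share = 231/2 * 5/12 = 385/8
Final result = 385/8

385/8


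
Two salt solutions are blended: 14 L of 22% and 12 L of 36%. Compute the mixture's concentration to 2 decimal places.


Solute in mixture 1 = 22% of 14 L = 14*22/100 = 77/25 L
Solute in mixture 2 = 36% of 12 L = 12*36/100 = 108/25 L
Total solute = 77/25 + 108/25 = 37/5 L
Total volume = 14 + 12 = 26 L
Final concentration = 37/5/26 * 100 = 28.46%

28.46


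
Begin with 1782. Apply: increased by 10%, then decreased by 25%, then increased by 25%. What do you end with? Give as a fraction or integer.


Start: 1782
Step 1: increase by 10% => multiply by 110/100
  1782 * 110/100 = 9801/5
Step 2: decrease by 25% => multiply by 75/100
  9801/5 * 75/100 = 29403/20
Step 3: increase by 25% => multiply by 125/100
  29403/20 * 125/100 = 29403/16
Final value = 29403/16

29403/16


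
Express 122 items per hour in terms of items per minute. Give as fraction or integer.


Converting from per hour to per minute
Rate = 122 items per hour
Divide by 60: 122/60
= 61/30 items per minute

61/30


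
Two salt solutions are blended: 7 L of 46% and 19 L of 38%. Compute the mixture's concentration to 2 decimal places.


Solute in mixture 1 = 46% of 7 L = 7*46/100 = 161/50 L
Solute in mixture 2 = 38% of 19 L = 19*38/100 = 361/50 L
Total solute = 161/50 + 361/50 = 261/25 L
Total volume = 7 + 19 = 26 L
Final concentration = 261/25/26 * 100 = 40.15%

40.15


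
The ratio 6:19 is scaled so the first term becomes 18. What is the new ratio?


Original ratio: 6:19
First term target: 18
Scale factor = 18 / 6 = 3
Multiply second term: 19 * 3 = 57
Equivalent ratio = 18:57

18:57


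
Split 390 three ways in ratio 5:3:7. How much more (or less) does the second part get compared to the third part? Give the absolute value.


Total parts = 5 + 3 + 7 = 15
Value per part = 390 / 15 = 26
Shares: 5*26=130, 3*26=78, 7*26=182
Second share = 78, third share = 182
Difference = |78 - 182| = 104

104


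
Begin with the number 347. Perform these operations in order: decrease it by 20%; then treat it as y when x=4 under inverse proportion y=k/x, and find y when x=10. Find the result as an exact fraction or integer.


Start with 347.
Step 1: Decrease by 20%: 347 * 80/100 = 1388/5
Step 2: Inverse prop: k = (1388/5)*4; new y = k/10 = 1388/5*4/10 = 2776/25
Final result = 2776/25

2776/25


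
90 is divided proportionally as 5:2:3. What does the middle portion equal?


Ratio = 5:2:3
Total parts = 5 + 2 + 3 = 10
Value per part = 90 / 10 = 9
First share = 5 * 9 = 45
Middle share = 2 * 9 = 18
Third share = 3 * 9 = 27

18


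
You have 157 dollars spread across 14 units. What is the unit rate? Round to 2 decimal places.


Total dollars = 157
Number of units = 14
Unit rate = 157 / 14
= 11.21 dollars per unit

11.21
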